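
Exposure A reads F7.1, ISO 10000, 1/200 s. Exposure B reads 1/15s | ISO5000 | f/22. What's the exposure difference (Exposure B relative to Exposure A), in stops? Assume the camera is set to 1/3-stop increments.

Aperture: f/7.1 → f/8 → f/9 → f/10 → f/11 → f/13 → f/14 → f/16 → f/18 → f/20 → f/22 — 3 1/3 stops narrower (darker).
Shutter speed: 1/200 → 1/160 → 1/125 → 1/100 → 1/80 → 1/60 → 1/50 → 1/40 → 1/30 → 1/25 → 1/20 → 1/15 — 3 2/3 stops slower (brighter).
ISO: 10000 → 8000 → 6400 → 5000 — 1 stop dropped (darker).
Net: −3 1/3 +3 2/3 −1 = −2/3 stops.

2/3 stop darker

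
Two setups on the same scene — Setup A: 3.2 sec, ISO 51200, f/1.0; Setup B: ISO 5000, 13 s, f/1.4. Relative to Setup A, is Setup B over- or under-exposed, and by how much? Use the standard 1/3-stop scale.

2 1/3 stops darker

Aperture: f/1.0 → f/1.1 → f/1.2 → f/1.4 — 1 stop stopped down (darker).
Shutter speed: 3.2 → 4 → 5 → 6 → 8 → 10 → 13 — 2 stops slower (brighter).
ISO: 51200 → 40000 → 32000 → 25600 → 20000 → 16000 → 12800 → 10000 → 8000 → 6400 → 5000 — 3 1/3 stops dropped (darker).
Net: −1 +2 −3 1/3 = −2 1/3 stops.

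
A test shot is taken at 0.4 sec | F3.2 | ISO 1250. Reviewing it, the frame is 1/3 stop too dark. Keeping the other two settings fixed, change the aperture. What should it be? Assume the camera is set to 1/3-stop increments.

Underexposed by 1/3 stop → need 1/3 stop brighter.
Aperture: f/3.2 → f/2.8.

f/2.8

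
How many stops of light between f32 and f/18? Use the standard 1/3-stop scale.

f/32 → f/29 → f/25 → f/22 → f/20 → f/18 — count the steps: 5 third-stops = 1 2/3 stops.

1 2/3 stops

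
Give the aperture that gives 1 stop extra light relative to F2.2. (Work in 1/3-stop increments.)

Aperture: f/2.2 → f/2 → f/1.8 → f/1.6 — 1 stop wider (brighter).

f/1.6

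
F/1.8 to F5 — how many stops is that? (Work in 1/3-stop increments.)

3 stops

f/1.8 → f/2 → f/2.2 → f/2.5 → f/2.8 → f/3.2 → f/3.5 → f/4 → f/4.5 → f/5 — count the steps: 9 third-stops = 3 stops.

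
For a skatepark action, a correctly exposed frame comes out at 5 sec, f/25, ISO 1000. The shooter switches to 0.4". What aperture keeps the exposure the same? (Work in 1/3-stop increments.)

Shutter speed: 5 → 4 → 3.2 → 2.5 → 2 → 1.6 → 1.3 → 1 → 0.8 → 0.6 → 0.5 → 0.4 — 3 2/3 stops faster (darker).
Need 3 2/3 stops brighter from the aperture: f/25 → f/22 → f/20 → f/18 → f/16 → f/14 → f/13 → f/11 → f/10 → f/9 → f/8 → f/7.1.

f/7.1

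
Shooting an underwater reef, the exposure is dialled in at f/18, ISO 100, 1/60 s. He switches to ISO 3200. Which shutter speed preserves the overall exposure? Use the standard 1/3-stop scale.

1/2000s

ISO: 100 → 125 → 160 → 200 → 250 → 320 → 400 → 500 → 640 → 800 → 1000 → 1250 → 1600 → 2000 → 2500 → 3200 — 5 stops higher (brighter).
Need 5 stops darker from the shutter speed: 1/60 → 1/80 → 1/100 → 1/125 → 1/160 → 1/200 → 1/250 → 1/320 → 1/400 → 1/500 → 1/640 → 1/800 → 1/1000 → 1/1250 → 1/1600 → 1/2000.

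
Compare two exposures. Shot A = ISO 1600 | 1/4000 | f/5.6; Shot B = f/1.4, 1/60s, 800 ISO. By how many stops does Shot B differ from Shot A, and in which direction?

Aperture: f/5.6 → f/4 → f/2.8 → f/2 → f/1.4 — 4 stops opened up (brighter).
Shutter speed: 1/4000 → 1/2000 → 1/1000 → 1/500 → 1/250 → 1/125 → 1/60 — 6 stops slower (brighter).
ISO: 1600 → 800 — 1 stop dropped (darker).
Net: +4 +6 −1 = +9 stops.

9 stops brighter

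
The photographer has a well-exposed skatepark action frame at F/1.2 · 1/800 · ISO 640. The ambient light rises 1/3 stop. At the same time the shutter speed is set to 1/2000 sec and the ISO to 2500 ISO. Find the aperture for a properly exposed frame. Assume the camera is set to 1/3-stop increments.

Scene light: 1/3 stop brighter.
Shutter speed: 1/800 → 1/1000 → 1/1250 → 1/1600 → 1/2000 — 1 1/3 stops shorter (darker).
ISO: 640 → 800 → 1000 → 1250 → 1600 → 2000 → 2500 — 2 stops raised (brighter).
Net so far: 1 stop brighter. Aperture: f/1.2 → f/1.4 → f/1.6 → f/1.8.

f/1.8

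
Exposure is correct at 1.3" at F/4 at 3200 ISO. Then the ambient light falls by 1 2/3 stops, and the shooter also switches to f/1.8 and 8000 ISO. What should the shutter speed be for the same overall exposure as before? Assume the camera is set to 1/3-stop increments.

Scene light: 1 2/3 stops darker.
Aperture: f/4 → f/3.5 → f/3.2 → f/2.8 → f/2.5 → f/2.2 → f/2 → f/1.8 — 2 1/3 stops larger aperture (brighter).
ISO: 3200 → 4000 → 5000 → 6400 → 8000 — 1 1/3 stops raised (brighter).
Net so far: 2 stops brighter. Shutter speed: 1.3 → 1 → 0.8 → 0.6 → 0.5 → 0.4 → 0.3.

0.3 s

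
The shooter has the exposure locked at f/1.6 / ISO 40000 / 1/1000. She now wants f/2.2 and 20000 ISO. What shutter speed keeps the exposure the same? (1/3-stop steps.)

1/250s

Aperture: f/1.6 → f/1.8 → f/2 → f/2.2 — 1 stop smaller aperture (darker).
ISO: 40000 → 32000 → 25600 → 20000 — 1 stop dropped (darker).
Net change so far: 2 stops darker. Offset with the shutter speed: 1/1000 → 1/800 → 1/640 → 1/500 → 1/400 → 1/320 → 1/250.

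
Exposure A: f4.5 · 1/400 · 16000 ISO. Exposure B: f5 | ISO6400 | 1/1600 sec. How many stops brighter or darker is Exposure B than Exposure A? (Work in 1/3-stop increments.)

3 2/3 stops darker

Aperture: f/4.5 → f/5 — 1/3 stop smaller aperture (darker).
Shutter speed: 1/400 → 1/500 → 1/640 → 1/800 → 1/1000 → 1/1250 → 1/1600 — 2 stops faster (darker).
ISO: 16000 → 12800 → 10000 → 8000 → 6400 — 1 1/3 stops lower (darker).
Net: −1/3 −2 −1 1/3 = −3 2/3 stops.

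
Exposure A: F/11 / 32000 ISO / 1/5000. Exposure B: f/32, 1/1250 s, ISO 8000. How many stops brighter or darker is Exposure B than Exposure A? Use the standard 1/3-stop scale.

3 stops darker

Aperture: f/11 → f/13 → f/14 → f/16 → f/18 → f/20 → f/22 → f/25 → f/29 → f/32 — 3 stops narrower (darker).
Shutter speed: 1/5000 → 1/4000 → 1/3200 → 1/2500 → 1/2000 → 1/1600 → 1/1250 — 2 stops slower (brighter).
ISO: 32000 → 25600 → 20000 → 16000 → 12800 → 10000 → 8000 — 2 stops lower (darker).
Net: −3 +2 −2 = −3 stops.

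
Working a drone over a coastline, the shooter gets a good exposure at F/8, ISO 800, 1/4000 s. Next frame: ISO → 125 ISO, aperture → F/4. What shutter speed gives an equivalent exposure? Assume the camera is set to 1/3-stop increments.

1/2500s

ISO: 800 → 640 → 500 → 400 → 320 → 250 → 200 → 160 → 125 — 2 2/3 stops dropped (darker).
Aperture: f/8 → f/7.1 → f/6.3 → f/5.6 → f/5 → f/4.5 → f/4 — 2 stops opened up (brighter).
Net change so far: 2/3 stop darker. Offset with the shutter speed: 1/4000 → 1/3200 → 1/2500.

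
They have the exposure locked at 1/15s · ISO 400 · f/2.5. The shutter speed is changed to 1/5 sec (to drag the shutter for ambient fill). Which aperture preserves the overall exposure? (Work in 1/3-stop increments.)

f/4.5

Shutter speed: 1/15 → 1/13 → 1/10 → 1/8 → 1/6 → 1/5 — 1 2/3 stops slower (brighter).
Need 1 2/3 stops darker from the aperture: f/2.5 → f/2.8 → f/3.2 → f/3.5 → f/4 → f/4.5.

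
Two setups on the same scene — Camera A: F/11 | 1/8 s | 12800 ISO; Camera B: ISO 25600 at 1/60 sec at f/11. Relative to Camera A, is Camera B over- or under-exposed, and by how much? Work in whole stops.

Aperture: unchanged.
Shutter speed: 1/8 → 1/15 → 1/30 → 1/60 — 3 stops shorter (darker).
ISO: 12800 → 25600 — 1 stop higher (brighter).
Net: −3 +1 = −2 stops.

2 stops darker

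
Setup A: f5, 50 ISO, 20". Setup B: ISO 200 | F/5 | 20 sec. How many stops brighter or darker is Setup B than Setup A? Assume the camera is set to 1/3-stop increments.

Aperture: unchanged.
Shutter speed: unchanged.
ISO: 50 → 64 → 80 → 100 → 125 → 160 → 200 — 2 stops higher (brighter).
Net: +2 = +2 stops.

2 stops brighter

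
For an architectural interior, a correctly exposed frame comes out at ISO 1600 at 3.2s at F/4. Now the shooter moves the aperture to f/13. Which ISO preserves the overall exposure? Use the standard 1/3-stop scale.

Aperture: f/4 → f/4.5 → f/5 → f/5.6 → f/6.3 → f/7.1 → f/8 → f/9 → f/10 → f/11 → f/13 — 3 1/3 stops stopped down (darker).
Need 3 1/3 stops brighter from the ISO: 1600 → 2000 → 2500 → 3200 → 4000 → 5000 → 6400 → 8000 → 10000 → 12800 → 16000.

ISO 16000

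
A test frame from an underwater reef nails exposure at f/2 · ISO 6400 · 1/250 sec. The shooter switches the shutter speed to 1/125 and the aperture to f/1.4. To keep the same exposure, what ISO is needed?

Shutter speed: 1/250 → 1/125 — 1 stop slower (brighter).
Aperture: f/2 → f/1.4 — 1 stop opened up (brighter).
Net change so far: 2 stops brighter. Offset with the ISO: 6400 → 3200 → 1600.

ISO 1600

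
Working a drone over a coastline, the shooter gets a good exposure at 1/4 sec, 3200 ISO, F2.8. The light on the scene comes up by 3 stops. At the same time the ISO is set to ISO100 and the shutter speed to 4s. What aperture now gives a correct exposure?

Scene light: 3 stops brighter.
ISO: 3200 → 1600 → 800 → 400 → 200 → 100 — 5 stops lower (darker).
Shutter speed: 1/4 → 1/2 → 1 → 2 → 4 — 4 stops slower (brighter).
Net so far: 2 stops brighter. Aperture: f/2.8 → f/4 → f/5.6.

f/5.6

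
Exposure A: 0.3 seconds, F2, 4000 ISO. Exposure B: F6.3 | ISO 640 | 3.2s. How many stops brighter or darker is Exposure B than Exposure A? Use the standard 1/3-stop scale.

Aperture: f/2 → f/2.2 → f/2.5 → f/2.8 → f/3.2 → f/3.5 → f/4 → f/4.5 → f/5 → f/5.6 → f/6.3 — 3 1/3 stops narrower (darker).
Shutter speed: 0.3 → 0.4 → 0.5 → 0.6 → 0.8 → 1 → 1.3 → 1.6 → 2 → 2.5 → 3.2 — 3 1/3 stops longer (brighter).
ISO: 4000 → 3200 → 2500 → 2000 → 1600 → 1250 → 1000 → 800 → 640 — 2 2/3 stops lower (darker).
Net: −3 1/3 +3 1/3 −2 2/3 = −2 2/3 stops.

2 2/3 stops darker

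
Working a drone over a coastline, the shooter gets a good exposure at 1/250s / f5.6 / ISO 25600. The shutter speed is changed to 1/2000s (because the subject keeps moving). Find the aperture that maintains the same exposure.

f/2

Shutter speed: 1/250 → 1/500 → 1/1000 → 1/2000 — 3 stops shorter (darker).
Need 3 stops brighter from the aperture: f/5.6 → f/4 → f/2.8 → f/2.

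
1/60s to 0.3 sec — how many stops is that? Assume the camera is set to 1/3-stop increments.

1/60 → 1/50 → 1/40 → 1/30 → 1/25 → 1/20 → 1/15 → 1/13 → 1/10 → 1/8 → 1/6 → 1/5 → 1/4 → 0.3 — count the steps: 13 third-stops = 4 1/3 stops.

4 1/3 stops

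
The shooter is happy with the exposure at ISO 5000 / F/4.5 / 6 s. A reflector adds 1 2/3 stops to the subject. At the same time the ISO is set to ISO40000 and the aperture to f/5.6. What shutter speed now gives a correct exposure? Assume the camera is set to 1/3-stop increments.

0.4 s

Scene light: 1 2/3 stops brighter.
ISO: 5000 → 6400 → 8000 → 10000 → 12800 → 16000 → 20000 → 25600 → 32000 → 40000 — 3 stops raised (brighter).
Aperture: f/4.5 → f/5 → f/5.6 — 2/3 stop narrower (darker).
Net so far: 4 stops brighter. Shutter speed: 6 → 5 → 4 → 3.2 → 2.5 → 2 → 1.6 → 1.3 → 1 → 0.8 → 0.6 → 0.5 → 0.4.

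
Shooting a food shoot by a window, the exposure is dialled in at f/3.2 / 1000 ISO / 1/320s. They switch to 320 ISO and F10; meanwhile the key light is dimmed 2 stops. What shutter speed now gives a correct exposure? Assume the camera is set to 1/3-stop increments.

0.4 s

Scene light: 2 stops darker.
ISO: 1000 → 800 → 640 → 500 → 400 → 320 — 1 2/3 stops lower (darker).
Aperture: f/3.2 → f/3.5 → f/4 → f/4.5 → f/5 → f/5.6 → f/6.3 → f/7.1 → f/8 → f/9 → f/10 — 3 1/3 stops narrower (darker).
Net so far: 7 stops darker. Shutter speed: 1/320 → 1/250 → 1/200 → 1/160 → 1/125 → 1/100 → 1/80 → 1/60 → 1/50 → 1/40 → 1/30 → 1/25 → 1/20 → 1/15 → 1/13 → 1/10 → 1/8 → 1/6 → 1/5 → 1/4 → 0.3 → 0.4.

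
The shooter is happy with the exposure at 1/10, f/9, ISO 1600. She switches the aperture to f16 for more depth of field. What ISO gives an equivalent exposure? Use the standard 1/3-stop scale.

Aperture: f/9 → f/10 → f/11 → f/13 → f/14 → f/16 — 1 2/3 stops stopped down (darker).
Need 1 2/3 stops brighter from the ISO: 1600 → 2000 → 2500 → 3200 → 4000 → 5000.

ISO 5000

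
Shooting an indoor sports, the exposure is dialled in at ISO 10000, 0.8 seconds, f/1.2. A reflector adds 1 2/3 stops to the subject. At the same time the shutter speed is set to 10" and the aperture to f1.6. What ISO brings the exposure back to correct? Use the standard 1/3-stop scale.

Scene light: 1 2/3 stops brighter.
Shutter speed: 0.8 → 1 → 1.3 → 1.6 → 2 → 2.5 → 3.2 → 4 → 5 → 6 → 8 → 10 — 3 2/3 stops slower (brighter).
Aperture: f/1.2 → f/1.4 → f/1.6 — 2/3 stop stopped down (darker).
Net so far: 4 2/3 stops brighter. ISO: 10000 → 8000 → 6400 → 5000 → 4000 → 3200 → 2500 → 2000 → 1600 → 1250 → 1000 → 800 → 640 → 500 → 400.

ISO 400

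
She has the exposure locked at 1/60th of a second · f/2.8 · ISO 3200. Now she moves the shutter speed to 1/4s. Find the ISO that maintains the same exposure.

Shutter speed: 1/60 → 1/30 → 1/15 → 1/8 → 1/4 — 4 stops slower (brighter).
Need 4 stops darker from the ISO: 3200 → 1600 → 800 → 400 → 200.

ISO 200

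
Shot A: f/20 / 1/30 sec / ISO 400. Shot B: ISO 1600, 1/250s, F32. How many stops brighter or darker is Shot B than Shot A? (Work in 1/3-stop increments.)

Aperture: f/20 → f/22 → f/25 → f/29 → f/32 — 1 1/3 stops narrower (darker).
Shutter speed: 1/30 → 1/40 → 1/50 → 1/60 → 1/80 → 1/100 → 1/125 → 1/160 → 1/200 → 1/250 — 3 stops shorter (darker).
ISO: 400 → 500 → 640 → 800 → 1000 → 1250 → 1600 — 2 stops raised (brighter).
Net: −1 1/3 −3 +2 = −2 1/3 stops.

2 1/3 stops darker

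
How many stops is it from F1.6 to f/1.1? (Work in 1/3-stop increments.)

1 stop

f/1.6 → f/1.4 → f/1.2 → f/1.1 — count the steps: 3 third-stops = 1 stop.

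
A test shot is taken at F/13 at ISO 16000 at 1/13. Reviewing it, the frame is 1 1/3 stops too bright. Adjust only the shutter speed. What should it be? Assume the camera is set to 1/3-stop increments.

Overexposed by 1 1/3 stops → need 1 1/3 stops darker.
Shutter speed: 1/13 → 1/15 → 1/20 → 1/25 → 1/30.

1/30s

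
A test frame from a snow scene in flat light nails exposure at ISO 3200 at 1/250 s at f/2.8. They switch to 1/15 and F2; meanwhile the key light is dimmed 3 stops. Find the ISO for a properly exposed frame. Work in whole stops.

Scene light: 3 stops darker.
Shutter speed: 1/250 → 1/125 → 1/60 → 1/30 → 1/15 — 4 stops longer (brighter).
Aperture: f/2.8 → f/2 — 1 stop opened up (brighter).
Net so far: 2 stops brighter. ISO: 3200 → 1600 → 800.

ISO 800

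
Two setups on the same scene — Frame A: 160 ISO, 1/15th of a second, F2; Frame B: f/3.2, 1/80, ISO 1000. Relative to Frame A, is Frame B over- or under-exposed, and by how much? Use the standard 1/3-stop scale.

Aperture: f/2 → f/2.2 → f/2.5 → f/2.8 → f/3.2 — 1 1/3 stops narrower (darker).
Shutter speed: 1/15 → 1/20 → 1/25 → 1/30 → 1/40 → 1/50 → 1/60 → 1/80 — 2 1/3 stops shorter (darker).
ISO: 160 → 200 → 250 → 320 → 400 → 500 → 640 → 800 → 1000 — 2 2/3 stops higher (brighter).
Net: −1 1/3 −2 1/3 +2 2/3 = −1 stop.

1 stop darker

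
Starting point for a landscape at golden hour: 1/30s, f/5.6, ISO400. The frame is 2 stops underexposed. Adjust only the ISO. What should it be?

Underexposed by 2 stops → need 2 stops brighter.
ISO: 400 → 800 → 1600.

ISO 1600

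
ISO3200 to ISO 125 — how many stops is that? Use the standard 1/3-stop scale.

4 2/3 stops

3200 → 2500 → 2000 → 1600 → 1250 → 1000 → 800 → 640 → 500 → 400 → 320 → 250 → 200 → 160 → 125 — count the steps: 14 third-stops = 4 2/3 stops.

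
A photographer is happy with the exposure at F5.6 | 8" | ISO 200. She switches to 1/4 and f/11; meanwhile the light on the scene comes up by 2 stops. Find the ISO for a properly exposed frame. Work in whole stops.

ISO 6400

Scene light: 2 stops brighter.
Shutter speed: 8 → 4 → 2 → 1 → 1/2 → 1/4 — 5 stops shorter (darker).
Aperture: f/5.6 → f/8 → f/11 — 2 stops smaller aperture (darker).
Net so far: 5 stops darker. ISO: 200 → 400 → 800 → 1600 → 3200 → 6400.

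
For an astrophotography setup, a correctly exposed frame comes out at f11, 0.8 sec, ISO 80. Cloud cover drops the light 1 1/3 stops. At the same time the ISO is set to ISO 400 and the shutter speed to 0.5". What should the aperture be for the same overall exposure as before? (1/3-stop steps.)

Scene light: 1 1/3 stops darker.
ISO: 80 → 100 → 125 → 160 → 200 → 250 → 320 → 400 — 2 1/3 stops raised (brighter).
Shutter speed: 0.8 → 0.6 → 0.5 — 2/3 stop shorter (darker).
Net so far: 1/3 stop brighter. Aperture: f/11 → f/13.

f/13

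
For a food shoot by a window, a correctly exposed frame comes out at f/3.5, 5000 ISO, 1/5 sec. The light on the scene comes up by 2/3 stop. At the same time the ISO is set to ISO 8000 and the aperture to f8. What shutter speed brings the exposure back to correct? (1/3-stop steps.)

0.4 s

Scene light: 2/3 stop brighter.
ISO: 5000 → 6400 → 8000 — 2/3 stop higher (brighter).
Aperture: f/3.5 → f/4 → f/4.5 → f/5 → f/5.6 → f/6.3 → f/7.1 → f/8 — 2 1/3 stops narrower (darker).
Net so far: 1 stop darker. Shutter speed: 1/5 → 1/4 → 0.3 → 0.4.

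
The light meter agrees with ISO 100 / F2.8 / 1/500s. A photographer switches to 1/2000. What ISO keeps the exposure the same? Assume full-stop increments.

Shutter speed: 1/500 → 1/1000 → 1/2000 — 2 stops faster (darker).
Need 2 stops brighter from the ISO: 100 → 200 → 400.

ISO 400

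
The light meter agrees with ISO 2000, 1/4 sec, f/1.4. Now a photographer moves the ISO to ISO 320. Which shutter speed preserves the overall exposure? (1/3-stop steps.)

1.6 s

ISO: 2000 → 1600 → 1250 → 1000 → 800 → 640 → 500 → 400 → 320 — 2 2/3 stops lower (darker).
Need 2 2/3 stops brighter from the shutter speed: 1/4 → 0.3 → 0.4 → 0.5 → 0.6 → 0.8 → 1 → 1.3 → 1.6.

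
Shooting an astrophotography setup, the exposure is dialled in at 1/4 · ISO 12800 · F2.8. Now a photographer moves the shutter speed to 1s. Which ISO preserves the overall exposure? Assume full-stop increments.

ISO 3200

Shutter speed: 1/4 → 1/2 → 1 — 2 stops slower (brighter).
Need 2 stops darker from the ISO: 12800 → 6400 → 3200.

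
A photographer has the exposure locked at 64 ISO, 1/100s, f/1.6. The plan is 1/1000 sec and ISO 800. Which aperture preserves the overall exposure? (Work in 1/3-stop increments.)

Shutter speed: 1/100 → 1/125 → 1/160 → 1/200 → 1/250 → 1/320 → 1/400 → 1/500 → 1/640 → 1/800 → 1/1000 — 3 1/3 stops faster (darker).
ISO: 64 → 80 → 100 → 125 → 160 → 200 → 250 → 320 → 400 → 500 → 640 → 800 — 3 2/3 stops raised (brighter).
Net change so far: 1/3 stop brighter. Offset with the aperture: f/1.6 → f/1.8.

f/1.8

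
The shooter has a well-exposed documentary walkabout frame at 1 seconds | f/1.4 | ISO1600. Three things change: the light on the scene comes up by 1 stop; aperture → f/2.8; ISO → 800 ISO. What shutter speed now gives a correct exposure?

Scene light: 1 stop brighter.
Aperture: f/1.4 → f/2 → f/2.8 — 2 stops smaller aperture (darker).
ISO: 1600 → 800 — 1 stop dropped (darker).
Net so far: 2 stops darker. Shutter speed: 1 → 2 → 4.

4 s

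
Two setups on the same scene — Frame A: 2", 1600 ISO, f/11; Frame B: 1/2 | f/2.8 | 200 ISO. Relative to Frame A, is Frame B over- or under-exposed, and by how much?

Aperture: f/11 → f/8 → f/5.6 → f/4 → f/2.8 — 4 stops opened up (brighter).
Shutter speed: 2 → 1 → 1/2 — 2 stops faster (darker).
ISO: 1600 → 800 → 400 → 200 — 3 stops dropped (darker).
Net: +4 −2 −3 = −1 stop.

1 stop darker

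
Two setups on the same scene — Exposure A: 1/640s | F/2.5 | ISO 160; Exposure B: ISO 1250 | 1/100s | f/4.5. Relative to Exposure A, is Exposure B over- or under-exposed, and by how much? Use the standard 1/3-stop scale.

4 stops brighter

Aperture: f/2.5 → f/2.8 → f/3.2 → f/3.5 → f/4 → f/4.5 — 1 2/3 stops smaller aperture (darker).
Shutter speed: 1/640 → 1/500 → 1/400 → 1/320 → 1/250 → 1/200 → 1/160 → 1/125 → 1/100 — 2 2/3 stops slower (brighter).
ISO: 160 → 200 → 250 → 320 → 400 → 500 → 640 → 800 → 1000 → 1250 — 3 stops higher (brighter).
Net: −1 2/3 +2 2/3 +3 = +4 stops.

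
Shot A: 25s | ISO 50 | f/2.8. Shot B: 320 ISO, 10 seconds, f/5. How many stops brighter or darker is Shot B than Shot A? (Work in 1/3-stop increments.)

1/3 stop darker

Aperture: f/2.8 → f/3.2 → f/3.5 → f/4 → f/4.5 → f/5 — 1 2/3 stops stopped down (darker).
Shutter speed: 25 → 20 → 15 → 13 → 10 — 1 1/3 stops shorter (darker).
ISO: 50 → 64 → 80 → 100 → 125 → 160 → 200 → 250 → 320 — 2 2/3 stops higher (brighter).
Net: −1 2/3 −1 1/3 +2 2/3 = −1/3 stops.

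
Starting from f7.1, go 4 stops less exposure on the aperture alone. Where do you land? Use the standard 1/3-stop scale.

Aperture: f/7.1 → f/8 → f/9 → f/10 → f/11 → f/13 → f/14 → f/16 → f/18 → f/20 → f/22 → f/25 → f/29 — 4 stops smaller aperture (darker).

f/29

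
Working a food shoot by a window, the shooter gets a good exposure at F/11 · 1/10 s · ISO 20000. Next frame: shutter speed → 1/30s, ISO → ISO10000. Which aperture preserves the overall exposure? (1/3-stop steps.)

Shutter speed: 1/10 → 1/13 → 1/15 → 1/20 → 1/25 → 1/30 — 1 2/3 stops faster (darker).
ISO: 20000 → 16000 → 12800 → 10000 — 1 stop dropped (darker).
Net change so far: 2 2/3 stops darker. Offset with the aperture: f/11 → f/10 → f/9 → f/8 → f/7.1 → f/6.3 → f/5.6 → f/5 → f/4.5.

f/4.5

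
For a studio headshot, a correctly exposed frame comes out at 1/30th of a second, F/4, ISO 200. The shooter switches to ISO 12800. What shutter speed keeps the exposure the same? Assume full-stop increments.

1/2000s

ISO: 200 → 400 → 800 → 1600 → 3200 → 6400 → 12800 — 6 stops higher (brighter).
Need 6 stops darker from the shutter speed: 1/30 → 1/60 → 1/125 → 1/250 → 1/500 → 1/1000 → 1/2000.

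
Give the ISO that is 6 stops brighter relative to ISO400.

ISO: 400 → 800 → 1600 → 3200 → 6400 → 12800 → 25600 — 6 stops raised (brighter).

ISO 25600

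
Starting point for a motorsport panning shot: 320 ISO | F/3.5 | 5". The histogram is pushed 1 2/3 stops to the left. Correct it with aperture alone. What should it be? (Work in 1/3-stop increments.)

Underexposed by 1 2/3 stops → need 1 2/3 stops brighter.
Aperture: f/3.5 → f/3.2 → f/2.8 → f/2.5 → f/2.2 → f/2.

f/2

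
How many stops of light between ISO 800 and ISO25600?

5 stops

800 → 1600 → 3200 → 6400 → 12800 → 25600 — count the steps: 5 stops.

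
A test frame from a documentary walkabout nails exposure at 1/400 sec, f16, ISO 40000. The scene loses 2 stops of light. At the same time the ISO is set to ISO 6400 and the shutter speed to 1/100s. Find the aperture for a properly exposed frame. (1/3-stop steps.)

Scene light: 2 stops darker.
ISO: 40000 → 32000 → 25600 → 20000 → 16000 → 12800 → 10000 → 8000 → 6400 — 2 2/3 stops dropped (darker).
Shutter speed: 1/400 → 1/320 → 1/250 → 1/200 → 1/160 → 1/125 → 1/100 — 2 stops slower (brighter).
Net so far: 2 2/3 stops darker. Aperture: f/16 → f/14 → f/13 → f/11 → f/10 → f/9 → f/8 → f/7.1 → f/6.3.

f/6.3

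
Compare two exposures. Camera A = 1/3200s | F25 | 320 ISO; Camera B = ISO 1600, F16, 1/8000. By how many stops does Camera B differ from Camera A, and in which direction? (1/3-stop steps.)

Aperture: f/25 → f/22 → f/20 → f/18 → f/16 — 1 1/3 stops larger aperture (brighter).
Shutter speed: 1/3200 → 1/4000 → 1/5000 → 1/6400 → 1/8000 — 1 1/3 stops faster (darker).
ISO: 320 → 400 → 500 → 640 → 800 → 1000 → 1250 → 1600 — 2 1/3 stops higher (brighter).
Net: +1 1/3 −1 1/3 +2 1/3 = +2 1/3 stops.

2 1/3 stops brighter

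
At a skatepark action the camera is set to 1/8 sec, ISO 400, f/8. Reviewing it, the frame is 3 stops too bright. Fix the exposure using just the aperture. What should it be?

f/22

Overexposed by 3 stops → need 3 stops darker.
Aperture: f/8 → f/11 → f/16 → f/22.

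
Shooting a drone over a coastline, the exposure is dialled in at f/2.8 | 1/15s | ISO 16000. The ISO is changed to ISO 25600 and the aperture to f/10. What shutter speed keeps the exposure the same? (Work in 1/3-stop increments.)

ISO: 16000 → 20000 → 25600 — 2/3 stop higher (brighter).
Aperture: f/2.8 → f/3.2 → f/3.5 → f/4 → f/4.5 → f/5 → f/5.6 → f/6.3 → f/7.1 → f/8 → f/9 → f/10 — 3 2/3 stops smaller aperture (darker).
Net change so far: 3 stops darker. Offset with the shutter speed: 1/15 → 1/13 → 1/10 → 1/8 → 1/6 → 1/5 → 1/4 → 0.3 → 0.4 → 0.5.

0.5 s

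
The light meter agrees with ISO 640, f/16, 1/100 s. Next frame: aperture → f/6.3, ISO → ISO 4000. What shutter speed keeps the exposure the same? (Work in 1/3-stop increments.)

1/4000s

Aperture: f/16 → f/14 → f/13 → f/11 → f/10 → f/9 → f/8 → f/7.1 → f/6.3 — 2 2/3 stops opened up (brighter).
ISO: 640 → 800 → 1000 → 1250 → 1600 → 2000 → 2500 → 3200 → 4000 — 2 2/3 stops raised (brighter).
Net change so far: 5 1/3 stops brighter. Offset with the shutter speed: 1/100 → 1/125 → 1/160 → 1/200 → 1/250 → 1/320 → 1/400 → 1/500 → 1/640 → 1/800 → 1/1000 → 1/1250 → 1/1600 → 1/2000 → 1/2500 → 1/3200 → 1/4000.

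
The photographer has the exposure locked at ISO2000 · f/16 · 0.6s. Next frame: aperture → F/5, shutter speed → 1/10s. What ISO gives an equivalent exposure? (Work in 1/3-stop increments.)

ISO 1250

Aperture: f/16 → f/14 → f/13 → f/11 → f/10 → f/9 → f/8 → f/7.1 → f/6.3 → f/5.6 → f/5 — 3 1/3 stops opened up (brighter).
Shutter speed: 0.6 → 0.5 → 0.4 → 0.3 → 1/4 → 1/5 → 1/6 → 1/8 → 1/10 — 2 2/3 stops faster (darker).
Net change so far: 2/3 stop brighter. Offset with the ISO: 2000 → 1600 → 1250.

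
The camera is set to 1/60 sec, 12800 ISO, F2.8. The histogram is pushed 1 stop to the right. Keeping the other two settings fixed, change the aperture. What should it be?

Overexposed by 1 stop → need 1 stop darker.
Aperture: f/2.8 → f/4.

f/4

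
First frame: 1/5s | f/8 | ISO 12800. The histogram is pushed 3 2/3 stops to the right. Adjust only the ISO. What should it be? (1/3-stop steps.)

ISO 1000

Overexposed by 3 2/3 stops → need 3 2/3 stops darker.
ISO: 12800 → 10000 → 8000 → 6400 → 5000 → 4000 → 3200 → 2500 → 2000 → 1600 → 1250 → 1000.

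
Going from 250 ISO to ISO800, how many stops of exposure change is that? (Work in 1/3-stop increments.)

250 → 320 → 400 → 500 → 640 → 800 — count the steps: 5 third-stops = 1 2/3 stops.

1 2/3 stops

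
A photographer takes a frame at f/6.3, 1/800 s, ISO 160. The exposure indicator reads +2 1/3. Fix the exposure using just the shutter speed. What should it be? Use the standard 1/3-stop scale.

Overexposed by 2 1/3 stops → need 2 1/3 stops darker.
Shutter speed: 1/800 → 1/1000 → 1/1250 → 1/1600 → 1/2000 → 1/2500 → 1/3200 → 1/4000.

1/4000s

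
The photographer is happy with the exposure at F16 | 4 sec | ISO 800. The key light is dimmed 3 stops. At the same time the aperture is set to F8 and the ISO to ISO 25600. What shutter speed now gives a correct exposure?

1/4s

Scene light: 3 stops darker.
Aperture: f/16 → f/11 → f/8 — 2 stops opened up (brighter).
ISO: 800 → 1600 → 3200 → 6400 → 12800 → 25600 — 5 stops raised (brighter).
Net so far: 4 stops brighter. Shutter speed: 4 → 2 → 1 → 1/2 → 1/4.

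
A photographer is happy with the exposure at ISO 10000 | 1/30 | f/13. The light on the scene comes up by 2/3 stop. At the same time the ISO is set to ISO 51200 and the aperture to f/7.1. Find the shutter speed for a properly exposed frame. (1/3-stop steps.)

Scene light: 2/3 stop brighter.
ISO: 10000 → 12800 → 16000 → 20000 → 25600 → 32000 → 40000 → 51200 — 2 1/3 stops raised (brighter).
Aperture: f/13 → f/11 → f/10 → f/9 → f/8 → f/7.1 — 1 2/3 stops opened up (brighter).
Net so far: 4 2/3 stops brighter. Shutter speed: 1/30 → 1/40 → 1/50 → 1/60 → 1/80 → 1/100 → 1/125 → 1/160 → 1/200 → 1/250 → 1/320 → 1/400 → 1/500 → 1/640 → 1/800.

1/800s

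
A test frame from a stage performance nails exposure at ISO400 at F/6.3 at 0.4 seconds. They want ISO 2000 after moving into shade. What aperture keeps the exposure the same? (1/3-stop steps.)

ISO: 400 → 500 → 640 → 800 → 1000 → 1250 → 1600 → 2000 — 2 1/3 stops higher (brighter).
Need 2 1/3 stops darker from the aperture: f/6.3 → f/7.1 → f/8 → f/9 → f/10 → f/11 → f/13 → f/14.

f/14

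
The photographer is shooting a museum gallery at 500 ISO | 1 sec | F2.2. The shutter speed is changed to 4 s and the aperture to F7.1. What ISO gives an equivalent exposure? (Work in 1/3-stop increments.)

Shutter speed: 1 → 1.3 → 1.6 → 2 → 2.5 → 3.2 → 4 — 2 stops longer (brighter).
Aperture: f/2.2 → f/2.5 → f/2.8 → f/3.2 → f/3.5 → f/4 → f/4.5 → f/5 → f/5.6 → f/6.3 → f/7.1 — 3 1/3 stops smaller aperture (darker).
Net change so far: 1 1/3 stops darker. Offset with the ISO: 500 → 640 → 800 → 1000 → 1250.

ISO 1250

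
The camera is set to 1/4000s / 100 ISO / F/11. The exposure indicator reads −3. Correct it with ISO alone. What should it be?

Underexposed by 3 stops → need 3 stops brighter.
ISO: 100 → 200 → 400 → 800.

ISO 800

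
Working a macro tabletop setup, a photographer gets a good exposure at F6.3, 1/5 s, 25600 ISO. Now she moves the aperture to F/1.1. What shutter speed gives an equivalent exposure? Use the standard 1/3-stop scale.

1/160s

Aperture: f/6.3 → f/5.6 → f/5 → f/4.5 → f/4 → f/3.5 → f/3.2 → f/2.8 → f/2.5 → f/2.2 → f/2 → f/1.8 → f/1.6 → f/1.4 → f/1.2 → f/1.1 — 5 stops opened up (brighter).
Need 5 stops darker from the shutter speed: 1/5 → 1/6 → 1/8 → 1/10 → 1/13 → 1/15 → 1/20 → 1/25 → 1/30 → 1/40 → 1/50 → 1/60 → 1/80 → 1/100 → 1/125 → 1/160.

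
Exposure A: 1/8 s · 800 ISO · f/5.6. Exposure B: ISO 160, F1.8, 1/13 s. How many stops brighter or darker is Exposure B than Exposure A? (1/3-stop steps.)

Aperture: f/5.6 → f/5 → f/4.5 → f/4 → f/3.5 → f/3.2 → f/2.8 → f/2.5 → f/2.2 → f/2 → f/1.8 — 3 1/3 stops wider (brighter).
Shutter speed: 1/8 → 1/10 → 1/13 — 2/3 stop faster (darker).
ISO: 800 → 640 → 500 → 400 → 320 → 250 → 200 → 160 — 2 1/3 stops dropped (darker).
Net: +3 1/3 −2/3 −2 1/3 = +1/3 stops.

1/3 stop brighter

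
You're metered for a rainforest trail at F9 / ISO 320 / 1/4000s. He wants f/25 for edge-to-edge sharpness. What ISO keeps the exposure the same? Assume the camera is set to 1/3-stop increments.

ISO 2500

Aperture: f/9 → f/10 → f/11 → f/13 → f/14 → f/16 → f/18 → f/20 → f/22 → f/25 — 3 stops narrower (darker).
Need 3 stops brighter from the ISO: 320 → 400 → 500 → 640 → 800 → 1000 → 1250 → 1600 → 2000 → 2500.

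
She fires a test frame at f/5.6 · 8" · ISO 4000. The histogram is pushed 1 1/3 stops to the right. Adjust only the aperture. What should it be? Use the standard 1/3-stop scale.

f/9

Overexposed by 1 1/3 stops → need 1 1/3 stops darker.
Aperture: f/5.6 → f/6.3 → f/7.1 → f/8 → f/9.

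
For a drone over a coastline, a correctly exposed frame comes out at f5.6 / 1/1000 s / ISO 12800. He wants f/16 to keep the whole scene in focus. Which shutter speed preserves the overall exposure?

Aperture: f/5.6 → f/8 → f/11 → f/16 — 3 stops smaller aperture (darker).
Need 3 stops brighter from the shutter speed: 1/1000 → 1/500 → 1/250 → 1/125.

1/125s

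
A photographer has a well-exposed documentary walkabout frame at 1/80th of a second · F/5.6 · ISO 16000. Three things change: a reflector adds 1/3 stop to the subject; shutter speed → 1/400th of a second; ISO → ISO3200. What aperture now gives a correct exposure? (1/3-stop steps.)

f/1.2

Scene light: 1/3 stop brighter.
Shutter speed: 1/80 → 1/100 → 1/125 → 1/160 → 1/200 → 1/250 → 1/320 → 1/400 — 2 1/3 stops shorter (darker).
ISO: 16000 → 12800 → 10000 → 8000 → 6400 → 5000 → 4000 → 3200 — 2 1/3 stops dropped (darker).
Net so far: 4 1/3 stops darker. Aperture: f/5.6 → f/5 → f/4.5 → f/4 → f/3.5 → f/3.2 → f/2.8 → f/2.5 → f/2.2 → f/2 → f/1.8 → f/1.6 → f/1.4 → f/1.2.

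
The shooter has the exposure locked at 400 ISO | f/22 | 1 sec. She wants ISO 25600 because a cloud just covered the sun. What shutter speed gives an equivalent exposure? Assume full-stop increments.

1/60s

ISO: 400 → 800 → 1600 → 3200 → 6400 → 12800 → 25600 — 6 stops higher (brighter).
Need 6 stops darker from the shutter speed: 1 → 1/2 → 1/4 → 1/8 → 1/15 → 1/30 → 1/60.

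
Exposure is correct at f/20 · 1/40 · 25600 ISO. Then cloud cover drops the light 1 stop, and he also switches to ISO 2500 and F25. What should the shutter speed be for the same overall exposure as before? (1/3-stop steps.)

Scene light: 1 stop darker.
ISO: 25600 → 20000 → 16000 → 12800 → 10000 → 8000 → 6400 → 5000 → 4000 → 3200 → 2500 — 3 1/3 stops lower (darker).
Aperture: f/20 → f/22 → f/25 — 2/3 stop narrower (darker).
Net so far: 5 stops darker. Shutter speed: 1/40 → 1/30 → 1/25 → 1/20 → 1/15 → 1/13 → 1/10 → 1/8 → 1/6 → 1/5 → 1/4 → 0.3 → 0.4 → 0.5 → 0.6 → 0.8.

0.8 s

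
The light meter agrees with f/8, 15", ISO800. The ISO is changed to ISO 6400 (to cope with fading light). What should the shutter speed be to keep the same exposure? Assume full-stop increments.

2 s

ISO: 800 → 1600 → 3200 → 6400 — 3 stops higher (brighter).
Need 3 stops darker from the shutter speed: 15 → 8 → 4 → 2.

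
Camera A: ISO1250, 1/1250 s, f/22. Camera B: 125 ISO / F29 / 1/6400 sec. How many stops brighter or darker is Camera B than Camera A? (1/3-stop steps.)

6 1/3 stops darker

Aperture: f/22 → f/25 → f/29 — 2/3 stop stopped down (darker).
Shutter speed: 1/1250 → 1/1600 → 1/2000 → 1/2500 → 1/3200 → 1/4000 → 1/5000 → 1/6400 — 2 1/3 stops shorter (darker).
ISO: 1250 → 1000 → 800 → 640 → 500 → 400 → 320 → 250 → 200 → 160 → 125 — 3 1/3 stops dropped (darker).
Net: −2/3 −2 1/3 −3 1/3 = −6 1/3 stops.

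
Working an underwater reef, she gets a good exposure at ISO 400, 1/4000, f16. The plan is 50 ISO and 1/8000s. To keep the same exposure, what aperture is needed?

f/4

ISO: 400 → 200 → 100 → 50 — 3 stops lower (darker).
Shutter speed: 1/4000 → 1/8000 — 1 stop faster (darker).
Net change so far: 4 stops darker. Offset with the aperture: f/16 → f/11 → f/8 → f/5.6 → f/4.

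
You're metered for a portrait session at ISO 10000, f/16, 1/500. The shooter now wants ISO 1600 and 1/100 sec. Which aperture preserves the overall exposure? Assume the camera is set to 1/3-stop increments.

f/14

ISO: 10000 → 8000 → 6400 → 5000 → 4000 → 3200 → 2500 → 2000 → 1600 — 2 2/3 stops lower (darker).
Shutter speed: 1/500 → 1/400 → 1/320 → 1/250 → 1/200 → 1/160 → 1/125 → 1/100 — 2 1/3 stops longer (brighter).
Net change so far: 1/3 stop darker. Offset with the aperture: f/16 → f/14.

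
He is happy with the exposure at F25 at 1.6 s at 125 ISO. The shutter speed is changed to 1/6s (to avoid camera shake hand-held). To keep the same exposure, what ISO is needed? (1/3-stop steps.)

ISO 1250

Shutter speed: 1.6 → 1.3 → 1 → 0.8 → 0.6 → 0.5 → 0.4 → 0.3 → 1/4 → 1/5 → 1/6 — 3 1/3 stops faster (darker).
Need 3 1/3 stops brighter from the ISO: 125 → 160 → 200 → 250 → 320 → 400 → 500 → 640 → 800 → 1000 → 1250.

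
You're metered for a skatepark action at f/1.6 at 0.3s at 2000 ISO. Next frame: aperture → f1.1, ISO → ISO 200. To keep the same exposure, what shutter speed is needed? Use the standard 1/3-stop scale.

Aperture: f/1.6 → f/1.4 → f/1.2 → f/1.1 — 1 stop larger aperture (brighter).
ISO: 2000 → 1600 → 1250 → 1000 → 800 → 640 → 500 → 400 → 320 → 250 → 200 — 3 1/3 stops dropped (darker).
Net change so far: 2 1/3 stops darker. Offset with the shutter speed: 0.3 → 0.4 → 0.5 → 0.6 → 0.8 → 1 → 1.3 → 1.6.

1.6 s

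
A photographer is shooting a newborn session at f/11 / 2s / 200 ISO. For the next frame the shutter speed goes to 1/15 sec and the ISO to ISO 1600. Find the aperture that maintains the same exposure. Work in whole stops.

f/5.6

Shutter speed: 2 → 1 → 1/2 → 1/4 → 1/8 → 1/15 — 5 stops shorter (darker).
ISO: 200 → 400 → 800 → 1600 — 3 stops raised (brighter).
Net change so far: 2 stops darker. Offset with the aperture: f/11 → f/8 → f/5.6.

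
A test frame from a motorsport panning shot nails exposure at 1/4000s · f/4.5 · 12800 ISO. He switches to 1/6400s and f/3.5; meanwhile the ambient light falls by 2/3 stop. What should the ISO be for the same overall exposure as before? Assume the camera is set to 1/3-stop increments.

ISO 20000

Scene light: 2/3 stop darker.
Shutter speed: 1/4000 → 1/5000 → 1/6400 — 2/3 stop faster (darker).
Aperture: f/4.5 → f/4 → f/3.5 — 2/3 stop opened up (brighter).
Net so far: 2/3 stop darker. ISO: 12800 → 16000 → 20000.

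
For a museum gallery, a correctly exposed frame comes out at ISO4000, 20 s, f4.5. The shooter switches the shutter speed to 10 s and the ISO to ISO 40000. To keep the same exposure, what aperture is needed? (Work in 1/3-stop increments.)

f/10

Shutter speed: 20 → 15 → 13 → 10 — 1 stop faster (darker).
ISO: 4000 → 5000 → 6400 → 8000 → 10000 → 12800 → 16000 → 20000 → 25600 → 32000 → 40000 — 3 1/3 stops higher (brighter).
Net change so far: 2 1/3 stops brighter. Offset with the aperture: f/4.5 → f/5 → f/5.6 → f/6.3 → f/7.1 → f/8 → f/9 → f/10.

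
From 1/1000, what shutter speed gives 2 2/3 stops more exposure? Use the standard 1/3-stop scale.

Shutter speed: 1/1000 → 1/800 → 1/640 → 1/500 → 1/400 → 1/320 → 1/250 → 1/200 → 1/160 — 2 2/3 stops longer (brighter).

1/160s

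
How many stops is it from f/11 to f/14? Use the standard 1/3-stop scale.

f/11 → f/13 → f/14 — count the steps: 2 third-stops = 2/3 stop.

2/3 stop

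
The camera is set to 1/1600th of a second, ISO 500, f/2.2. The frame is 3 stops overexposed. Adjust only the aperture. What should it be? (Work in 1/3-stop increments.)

f/6.3

Overexposed by 3 stops → need 3 stops darker.
Aperture: f/2.2 → f/2.5 → f/2.8 → f/3.2 → f/3.5 → f/4 → f/4.5 → f/5 → f/5.6 → f/6.3.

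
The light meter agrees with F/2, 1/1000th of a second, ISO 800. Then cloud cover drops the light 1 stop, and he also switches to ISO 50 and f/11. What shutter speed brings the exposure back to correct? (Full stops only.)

1 s

Scene light: 1 stop darker.
ISO: 800 → 400 → 200 → 100 → 50 — 4 stops dropped (darker).
Aperture: f/2 → f/2.8 → f/4 → f/5.6 → f/8 → f/11 — 5 stops smaller aperture (darker).
Net so far: 10 stops darker. Shutter speed: 1/1000 → 1/500 → 1/250 → 1/125 → 1/60 → 1/30 → 1/15 → 1/8 → 1/4 → 1/2 → 1.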